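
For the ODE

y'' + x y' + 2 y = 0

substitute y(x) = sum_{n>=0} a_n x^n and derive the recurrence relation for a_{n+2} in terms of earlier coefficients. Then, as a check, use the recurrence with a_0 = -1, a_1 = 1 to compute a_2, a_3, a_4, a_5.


Substitute y = sum_n a_n x^n.
y''(x) has coefficient (n+2)(n+1) a_{n+2} at x^n;
x y'(x) has coefficient n a_n at x^n (shift);
2 y(x) has coefficient 2 a_n at x^n.
Matching x^n: (n+2)(n+1) a_{n+2} + (n + 2) a_n = 0.
Thus a_{n+2} = (-n - 2) / ((n+1)(n+2)) * a_n.

Check with a_0 = -1, a_1 = 1 (apply the recurrence for n = 0, 1, 2, 3): a_0 = -1, a_1 = 1, a_2 = 1, a_3 = -1/2, a_4 = -1/3, a_5 = 1/8.

a_(n+2) = (-n - 2) / ((n+1)(n+2)) * a_n; check: a_0 = -1, a_1 = 1, a_2 = 1, a_3 = -1/2, a_4 = -1/3, a_5 = 1/8


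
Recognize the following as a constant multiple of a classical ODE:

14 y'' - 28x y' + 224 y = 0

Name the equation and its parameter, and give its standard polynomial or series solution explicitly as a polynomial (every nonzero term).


All three coefficients share the factor 14; dividing through by 14 gives  y'' - 2x y' + 16 y = 0.
This matches the Hermite equation y'' - 2x y' + 2n y = 0 with 2n = 16, so n = 8; the polynomial solution is H_8(x).
With y = sum_k a_k x^k, matching x^k gives (k+2)(k+1) a_{k+2} = 2(k - n) a_k = 2(k - 8) a_k. The right side vanishes at k = 8, so the series with the parity of 8 terminates at degree 8.
Standard normalization: leading coefficient of H_n is 2^n, so a_8 = 2^8 = 256. Work downward with a_k = (k+1)(k+2) a_{k+2} / (2(k - n)):
  a_6 = (7)(8)(256) / (2(6 - 8)) = 14336/(-4) = -3584
  a_4 = (5)(6)(-3584) / (2(4 - 8)) = -107520/(-8) = 13440
  a_2 = (3)(4)(13440) / (2(2 - 8)) = 161280/(-12) = -13440
  a_0 = (1)(2)(-13440) / (2(0 - 8)) = -26880/(-16) = 1680
Hence H_8(x) = 256 x^8 - 3584 x^6 + 13440 x^4 - 13440 x^2 + 1680.

H_8(x); series = 256 x^8 - 3584 x^6 + 13440 x^4 - 13440 x^2 + 1680


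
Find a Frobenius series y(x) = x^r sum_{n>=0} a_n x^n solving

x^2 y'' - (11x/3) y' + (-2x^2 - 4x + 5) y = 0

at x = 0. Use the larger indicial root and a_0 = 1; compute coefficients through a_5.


Write in Frobenius form y'' + (p(x)/x) y' + (q(x)/x^2) y = 0:
  p(x) = -11/3,  q(x) = -2x^2 - 4x + 5.
Indicial equation: r(r-1) + (-11/3) r + (5) = 0 -> roots r_1 = 3, r_2 = 5/3.
Take r = r_1 = 3. Let y(x) = x^r sum_{n>=0} a_n x^n with a_0 = 1.
Substitute y = x^r sum a_n x^n and match x^{r+n}. The recurrence is
  D(n) a_n - 4 a_{n-1} - 2 a_{n-2} = 0,  where D(n) = (r+n)(r+n-1) + (-11/3)(r+n) + (5).
  a_n = [4 a_{n-1} + 2 a_{n-2}] / D(n).
Since the indicial polynomial factors as (r - r_1)(r - r_2), D(n) = (r_1 + n - r_1)(r_1 + n - r_2) = n(n + 4/3).
Evaluating step by step (a_0 = 1):
  n = 1: D(1) = 1(1 + 4/3) = 7/3; numerator = 4(1) = 4; a_1 = (4)/(7/3) = 12/7
  n = 2: D(2) = 2(2 + 4/3) = 20/3; numerator = 4(12/7) + 2(1) = 62/7; a_2 = (62/7)/(20/3) = 93/70
  n = 3: D(3) = 3(3 + 4/3) = 13; numerator = 4(93/70) + 2(12/7) = 306/35; a_3 = (306/35)/(13) = 306/455
  n = 4: D(4) = 4(4 + 4/3) = 64/3; numerator = 4(306/455) + 2(93/70) = 2433/455; a_4 = (2433/455)/(64/3) = 7299/29120
  n = 5: D(5) = 5(5 + 4/3) = 95/3; numerator = 4(7299/29120) + 2(306/455) = 17091/7280; a_5 = (17091/7280)/(95/3) = 51273/691600

r = 3; a_0 = 1; a_1 = 12/7; a_2 = 93/70; a_3 = 306/455; a_4 = 7299/29120; a_5 = 51273/691600


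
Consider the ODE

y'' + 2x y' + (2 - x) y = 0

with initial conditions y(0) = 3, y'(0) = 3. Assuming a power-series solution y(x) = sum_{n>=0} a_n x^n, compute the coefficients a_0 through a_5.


Ansatz: y(x) = sum_{n>=0} a_n x^n, so y'(x) = sum_{n>=1} n a_n x^(n-1) and y''(x) = sum_{n>=2} n(n-1) a_n x^(n-2).
Substitute into P(x) y'' + Q(x) y' + R(x) y = 0 with P(x) = 1, Q(x) = 2x, R(x) = 2 - x, and match powers of x.
Initial conditions: a_0 = 3, a_1 = 3.
Setting the coefficient of each power of x to zero and solving order by order (substituting the coefficients already found):
  x^0: 2 a_2 + 2 a_0 = 0  ->  2 a_2 = -2 a_0 = -6  ->  a_2 = -3
  x^1: 6 a_3 + 4 a_1 - a_0 = 0  ->  6 a_3 = -4 a_1 + a_0 = -9  ->  a_3 = -3/2
  x^2: 12 a_4 + 6 a_2 - a_1 = 0  ->  12 a_4 = -6 a_2 + a_1 = 21  ->  a_4 = 7/4
  x^3: 20 a_5 + 8 a_3 - a_2 = 0  ->  20 a_5 = -8 a_3 + a_2 = 9  ->  a_5 = 9/20
Truncated series: y(x) = 3 + 3 x - 3 x^2 - (3/2) x^3 + (7/4) x^4 + (9/20) x^5 + O(x^6).

a_0 = 3; a_1 = 3; a_2 = -3; a_3 = -3/2; a_4 = 7/4; a_5 = 9/20


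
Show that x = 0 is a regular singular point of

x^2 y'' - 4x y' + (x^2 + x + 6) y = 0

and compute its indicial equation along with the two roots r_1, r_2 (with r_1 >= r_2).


Divide by x^2 to reach normal form y'' + P_1(x) y' + P_2(x) y = 0 with P_1(x) = -4/x and P_2(x) = 1 + 1/x + 6/x^2.
x = 0 is a singular point because the y'-coefficient -4/x has a pole at x = 0 and the y-coefficient 1 + 1/x + 6/x^2 has a pole at x = 0.
It is a regular singular point because x P_1(x) = p(x) = -4 and x^2 P_2(x) = q(x) = x^2 + x + 6 are polynomials, hence analytic at x = 0.
p(0) = -4,  q(0) = 6.
Indicial equation: r(r-1) + p(0) r + q(0) = 0, i.e. r^2 + (p(0) - 1) r + q(0) = 0, i.e. r^2 - 5 r + 6 = 0.
Discriminant: (-5)^2 - 4(6) = 1, so r = (5 ± 1)/2.
Solving: r_1 = 3, r_2 = 2.

indicial: r^2 - 5 r + 6 = 0; roots r_1 = 3, r_2 = 2


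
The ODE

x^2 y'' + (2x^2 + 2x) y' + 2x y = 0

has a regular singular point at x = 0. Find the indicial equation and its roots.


Divide by x^2 to reach normal form y'' + P_1(x) y' + P_2(x) y = 0 with P_1(x) = 2 + 2/x and P_2(x) = 2/x.
x = 0 is a singular point because the y'-coefficient 2 + 2/x has a pole at x = 0 and the y-coefficient 2/x has a pole at x = 0.
It is a regular singular point because x P_1(x) = p(x) = 2x + 2 and x^2 P_2(x) = q(x) = 2x are polynomials, hence analytic at x = 0.
p(0) = 2,  q(0) = 0.
Indicial equation: r(r-1) + p(0) r + q(0) = 0, i.e. r^2 + (p(0) - 1) r + q(0) = 0, i.e. r^2 + 1 r = 0.
Discriminant: (1)^2 - 4(0) = 1, so r = (-1 ± 1)/2.
Solving: r_1 = 0, r_2 = -1.

indicial: r^2 + 1 r = 0; roots r_1 = 0, r_2 = -1


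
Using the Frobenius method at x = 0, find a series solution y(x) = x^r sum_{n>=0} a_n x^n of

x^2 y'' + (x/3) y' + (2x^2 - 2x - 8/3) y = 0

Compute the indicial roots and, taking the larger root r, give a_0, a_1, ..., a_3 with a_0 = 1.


Write in Frobenius form y'' + (p(x)/x) y' + (q(x)/x^2) y = 0:
  p(x) = 1/3,  q(x) = 2x^2 - 2x - 8/3.
Indicial equation: r(r-1) + (1/3) r + (-8/3) = 0 -> roots r_1 = 2, r_2 = -4/3.
Take r = r_1 = 2. Let y(x) = x^r sum_{n>=0} a_n x^n with a_0 = 1.
Substitute y = x^r sum a_n x^n and match x^{r+n}. The recurrence is
  D(n) a_n - 2 a_{n-1} + 2 a_{n-2} = 0,  where D(n) = (r+n)(r+n-1) + (1/3)(r+n) + (-8/3).
  a_n = [2 a_{n-1} - 2 a_{n-2}] / D(n).
Since the indicial polynomial factors as (r - r_1)(r - r_2), D(n) = (r_1 + n - r_1)(r_1 + n - r_2) = n(n + 10/3).
Evaluating step by step (a_0 = 1):
  n = 1: D(1) = 1(1 + 10/3) = 13/3; numerator = 2(1) = 2; a_1 = (2)/(13/3) = 6/13
  n = 2: D(2) = 2(2 + 10/3) = 32/3; numerator = 2(6/13) - 2(1) = -14/13; a_2 = (-14/13)/(32/3) = -21/208
  n = 3: D(3) = 3(3 + 10/3) = 19; numerator = 2(-21/208) - 2(6/13) = -9/8; a_3 = (-9/8)/(19) = -9/152

r = 2; a_0 = 1; a_1 = 6/13; a_2 = -21/208; a_3 = -9/152


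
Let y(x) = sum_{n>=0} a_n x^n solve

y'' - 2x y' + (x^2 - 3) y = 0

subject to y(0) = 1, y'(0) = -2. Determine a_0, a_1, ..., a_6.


Ansatz: y(x) = sum_{n>=0} a_n x^n, so y'(x) = sum_{n>=1} n a_n x^(n-1) and y''(x) = sum_{n>=2} n(n-1) a_n x^(n-2).
Substitute into P(x) y'' + Q(x) y' + R(x) y = 0 with P(x) = 1, Q(x) = -2x, R(x) = x^2 - 3, and match powers of x.
Initial conditions: a_0 = 1, a_1 = -2.
Setting the coefficient of each power of x to zero and solving order by order (substituting the coefficients already found):
  x^0: 2 a_2 - 3 a_0 = 0  ->  2 a_2 = 3 a_0 = 3  ->  a_2 = 3/2
  x^1: 6 a_3 - 5 a_1 = 0  ->  6 a_3 = 5 a_1 = -10  ->  a_3 = -5/3
  x^2: 12 a_4 - 7 a_2 + a_0 = 0  ->  12 a_4 = 7 a_2 - a_0 = 19/2  ->  a_4 = 19/24
  x^3: 20 a_5 - 9 a_3 + a_1 = 0  ->  20 a_5 = 9 a_3 - a_1 = -13  ->  a_5 = -13/20
  x^4: 30 a_6 - 11 a_4 + a_2 = 0  ->  30 a_6 = 11 a_4 - a_2 = 173/24  ->  a_6 = 173/720
Truncated series: y(x) = 1 - 2 x + (3/2) x^2 - (5/3) x^3 + (19/24) x^4 - (13/20) x^5 + (173/720) x^6 + O(x^7).

a_0 = 1; a_1 = -2; a_2 = 3/2; a_3 = -5/3; a_4 = 19/24; a_5 = -13/20; a_6 = 173/720


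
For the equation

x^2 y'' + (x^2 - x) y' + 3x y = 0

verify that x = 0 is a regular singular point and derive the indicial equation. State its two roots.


Divide by x^2 to reach normal form y'' + P_1(x) y' + P_2(x) y = 0 with P_1(x) = 1 - 1/x and P_2(x) = 3/x.
x = 0 is a singular point because the y'-coefficient 1 - 1/x has a pole at x = 0 and the y-coefficient 3/x has a pole at x = 0.
It is a regular singular point because x P_1(x) = p(x) = x - 1 and x^2 P_2(x) = q(x) = 3x are polynomials, hence analytic at x = 0.
p(0) = -1,  q(0) = 0.
Indicial equation: r(r-1) + p(0) r + q(0) = 0, i.e. r^2 + (p(0) - 1) r + q(0) = 0, i.e. r^2 - 2 r = 0.
Discriminant: (-2)^2 - 4(0) = 4, so r = (2 ± 2)/2.
Solving: r_1 = 2, r_2 = 0.

indicial: r^2 - 2 r = 0; roots r_1 = 2, r_2 = 0


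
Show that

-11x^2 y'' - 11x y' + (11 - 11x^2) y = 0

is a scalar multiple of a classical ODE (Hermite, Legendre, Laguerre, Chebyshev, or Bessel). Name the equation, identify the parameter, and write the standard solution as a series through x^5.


All three coefficients share the factor -11; dividing through by -11 gives  x^2 y'' + x y' + (x^2 - 1) y = 0.
This matches the Bessel equation x^2 y'' + x y' + (x^2 - nu^2) y = 0 with nu^2 = 1, so nu = 1; the solution bounded at x = 0 is J_1(x).
Frobenius at x = 0: indicial roots ±nu; for r = nu the recurrence k(k + 2nu) c_k = -c_{k-2} gives the standard series J_nu(x) = sum_{k>=0} (-1)^k / (k! (k+nu)!) (x/2)^(2k+nu). Evaluate the first 3 terms:
  k = 0: (-1)^0 / (0! * 1! * 2^1) x^1 = 1/(1*1*2) x^1 = (1/2) x^1
  k = 1: (-1)^1 / (1! * 2! * 2^3) x^3 = -1/(1*2*8) x^3 = (-1/16) x^3
  k = 2: (-1)^2 / (2! * 3! * 2^5) x^5 = 1/(2*6*32) x^5 = (1/384) x^5
Hence J_1(x) = x^5/384 - x^3/16 + x/2 + ....

J_1(x); series = x^5/384 - x^3/16 + x/2


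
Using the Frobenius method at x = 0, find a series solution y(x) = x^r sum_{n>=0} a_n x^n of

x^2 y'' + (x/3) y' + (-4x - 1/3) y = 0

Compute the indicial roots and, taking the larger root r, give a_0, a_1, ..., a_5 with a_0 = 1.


Write in Frobenius form y'' + (p(x)/x) y' + (q(x)/x^2) y = 0:
  p(x) = 1/3,  q(x) = -4x - 1/3.
Indicial equation: r(r-1) + (1/3) r + (-1/3) = 0 -> roots r_1 = 1, r_2 = -1/3.
Take r = r_1 = 1. Let y(x) = x^r sum_{n>=0} a_n x^n with a_0 = 1.
Substitute y = x^r sum a_n x^n and match x^{r+n}. The recurrence is
  D(n) a_n - 4 a_{n-1} = 0,  where D(n) = (r+n)(r+n-1) + (1/3)(r+n) + (-1/3).
  a_n = 4 / D(n) * a_{n-1}.
Since the indicial polynomial factors as (r - r_1)(r - r_2), D(n) = (r_1 + n - r_1)(r_1 + n - r_2) = n(n + 4/3).
Evaluating step by step (a_0 = 1):
  n = 1: D(1) = 1(1 + 4/3) = 7/3; numerator = 4(1) = 4; a_1 = (4)/(7/3) = 12/7
  n = 2: D(2) = 2(2 + 4/3) = 20/3; numerator = 4(12/7) = 48/7; a_2 = (48/7)/(20/3) = 36/35
  n = 3: D(3) = 3(3 + 4/3) = 13; numerator = 4(36/35) = 144/35; a_3 = (144/35)/(13) = 144/455
  n = 4: D(4) = 4(4 + 4/3) = 64/3; numerator = 4(144/455) = 576/455; a_4 = (576/455)/(64/3) = 27/455
  n = 5: D(5) = 5(5 + 4/3) = 95/3; numerator = 4(27/455) = 108/455; a_5 = (108/455)/(95/3) = 324/43225

r = 1; a_0 = 1; a_1 = 12/7; a_2 = 36/35; a_3 = 144/455; a_4 = 27/455; a_5 = 324/43225


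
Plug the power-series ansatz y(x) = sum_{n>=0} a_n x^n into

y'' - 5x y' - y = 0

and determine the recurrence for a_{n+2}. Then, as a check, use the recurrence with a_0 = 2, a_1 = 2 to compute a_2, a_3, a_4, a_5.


Substitute y = sum_n a_n x^n.
y''(x) has coefficient (n+2)(n+1) a_{n+2} at x^n;
-5 x y'(x) has coefficient -5 n a_n at x^n (shift);
-y(x) has coefficient -1 a_n at x^n.
Matching x^n: (n+2)(n+1) a_{n+2} + (-5n - 1) a_n = 0.
Thus a_{n+2} = (5n + 1) / ((n+1)(n+2)) * a_n.

Check with a_0 = 2, a_1 = 2 (apply the recurrence for n = 0, 1, 2, 3): a_0 = 2, a_1 = 2, a_2 = 1, a_3 = 2, a_4 = 11/12, a_5 = 8/5.

a_(n+2) = (5n + 1) / ((n+1)(n+2)) * a_n; check: a_0 = 2, a_1 = 2, a_2 = 1, a_3 = 2, a_4 = 11/12, a_5 = 8/5


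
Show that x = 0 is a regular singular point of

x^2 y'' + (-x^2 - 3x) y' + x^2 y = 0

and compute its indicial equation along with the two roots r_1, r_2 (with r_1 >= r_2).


Divide by x^2 to reach normal form y'' + P_1(x) y' + P_2(x) y = 0 with P_1(x) = -1 - 3/x and P_2(x) = 1.
x = 0 is a singular point because the y'-coefficient -1 - 3/x has a pole at x = 0.
It is a regular singular point because x P_1(x) = p(x) = -x - 3 and x^2 P_2(x) = q(x) = x^2 are polynomials, hence analytic at x = 0.
p(0) = -3,  q(0) = 0.
Indicial equation: r(r-1) + p(0) r + q(0) = 0, i.e. r^2 + (p(0) - 1) r + q(0) = 0, i.e. r^2 - 4 r = 0.
Discriminant: (-4)^2 - 4(0) = 16, so r = (4 ± 4)/2.
Solving: r_1 = 4, r_2 = 0.

indicial: r^2 - 4 r = 0; roots r_1 = 4, r_2 = 0


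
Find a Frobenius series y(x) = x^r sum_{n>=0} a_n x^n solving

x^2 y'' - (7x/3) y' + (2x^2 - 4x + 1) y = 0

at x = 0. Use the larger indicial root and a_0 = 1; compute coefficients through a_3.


Write in Frobenius form y'' + (p(x)/x) y' + (q(x)/x^2) y = 0:
  p(x) = -7/3,  q(x) = 2x^2 - 4x + 1.
Indicial equation: r(r-1) + (-7/3) r + (1) = 0 -> roots r_1 = 3, r_2 = 1/3.
Take r = r_1 = 3. Let y(x) = x^r sum_{n>=0} a_n x^n with a_0 = 1.
Substitute y = x^r sum a_n x^n and match x^{r+n}. The recurrence is
  D(n) a_n - 4 a_{n-1} + 2 a_{n-2} = 0,  where D(n) = (r+n)(r+n-1) + (-7/3)(r+n) + (1).
  a_n = [4 a_{n-1} - 2 a_{n-2}] / D(n).
Since the indicial polynomial factors as (r - r_1)(r - r_2), D(n) = (r_1 + n - r_1)(r_1 + n - r_2) = n(n + 8/3).
Evaluating step by step (a_0 = 1):
  n = 1: D(1) = 1(1 + 8/3) = 11/3; numerator = 4(1) = 4; a_1 = (4)/(11/3) = 12/11
  n = 2: D(2) = 2(2 + 8/3) = 28/3; numerator = 4(12/11) - 2(1) = 26/11; a_2 = (26/11)/(28/3) = 39/154
  n = 3: D(3) = 3(3 + 8/3) = 17; numerator = 4(39/154) - 2(12/11) = -90/77; a_3 = (-90/77)/(17) = -90/1309

r = 3; a_0 = 1; a_1 = 12/11; a_2 = 39/154; a_3 = -90/1309


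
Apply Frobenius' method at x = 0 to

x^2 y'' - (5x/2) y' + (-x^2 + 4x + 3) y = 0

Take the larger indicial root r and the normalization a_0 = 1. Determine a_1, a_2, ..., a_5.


Write in Frobenius form y'' + (p(x)/x) y' + (q(x)/x^2) y = 0:
  p(x) = -5/2,  q(x) = -x^2 + 4x + 3.
Indicial equation: r(r-1) + (-5/2) r + (3) = 0 -> roots r_1 = 2, r_2 = 3/2.
Take r = r_1 = 2. Let y(x) = x^r sum_{n>=0} a_n x^n with a_0 = 1.
Substitute y = x^r sum a_n x^n and match x^{r+n}. The recurrence is
  D(n) a_n + 4 a_{n-1} - 1 a_{n-2} = 0,  where D(n) = (r+n)(r+n-1) + (-5/2)(r+n) + (3).
  a_n = [-4 a_{n-1} + 1 a_{n-2}] / D(n).
Since the indicial polynomial factors as (r - r_1)(r - r_2), D(n) = (r_1 + n - r_1)(r_1 + n - r_2) = n(n + 1/2).
Evaluating step by step (a_0 = 1):
  n = 1: D(1) = 1(1 + 1/2) = 3/2; numerator = -4(1) = -4; a_1 = (-4)/(3/2) = -8/3
  n = 2: D(2) = 2(2 + 1/2) = 5; numerator = -4(-8/3) + 1(1) = 35/3; a_2 = (35/3)/(5) = 7/3
  n = 3: D(3) = 3(3 + 1/2) = 21/2; numerator = -4(7/3) + 1(-8/3) = -12; a_3 = (-12)/(21/2) = -8/7
  n = 4: D(4) = 4(4 + 1/2) = 18; numerator = -4(-8/7) + 1(7/3) = 145/21; a_4 = (145/21)/(18) = 145/378
  n = 5: D(5) = 5(5 + 1/2) = 55/2; numerator = -4(145/378) + 1(-8/7) = -506/189; a_5 = (-506/189)/(55/2) = -92/945

r = 2; a_0 = 1; a_1 = -8/3; a_2 = 7/3; a_3 = -8/7; a_4 = 145/378; a_5 = -92/945


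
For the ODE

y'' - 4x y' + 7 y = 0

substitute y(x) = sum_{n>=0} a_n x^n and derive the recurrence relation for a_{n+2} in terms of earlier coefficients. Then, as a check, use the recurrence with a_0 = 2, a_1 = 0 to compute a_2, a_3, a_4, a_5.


Substitute y = sum_n a_n x^n.
y''(x) has coefficient (n+2)(n+1) a_{n+2} at x^n;
-4 x y'(x) has coefficient -4 n a_n at x^n (shift);
7 y(x) has coefficient 7 a_n at x^n.
Matching x^n: (n+2)(n+1) a_{n+2} + (-4n + 7) a_n = 0.
Thus a_{n+2} = (4n - 7) / ((n+1)(n+2)) * a_n.

Check with a_0 = 2, a_1 = 0 (apply the recurrence for n = 0, 1, 2, 3): a_0 = 2, a_1 = 0, a_2 = -7, a_3 = 0, a_4 = -7/12, a_5 = 0.

a_(n+2) = (4n - 7) / ((n+1)(n+2)) * a_n; check: a_0 = 2, a_1 = 0, a_2 = -7, a_3 = 0, a_4 = -7/12, a_5 = 0


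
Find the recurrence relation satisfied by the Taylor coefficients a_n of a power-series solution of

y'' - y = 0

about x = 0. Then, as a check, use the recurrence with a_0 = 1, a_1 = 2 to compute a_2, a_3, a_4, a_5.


Substitute y = sum_n a_n x^n into y'' + (const) y = 0.
y''(x) = sum_{n>=0} (n+2)(n+1) a_{n+2} x^n.
The ODE becomes sum_n [(n+2)(n+1) a_{n+2} - 1 a_n] x^n = 0.
Setting each coefficient to zero gives the recurrence:
  (n+2)(n+1) a_{n+2} - 1 a_n = 0,
  a_{n+2} = 1 / ((n+1)(n+2)) a_n.

Check with a_0 = 1, a_1 = 2 (apply the recurrence for n = 0, 1, 2, 3): a_0 = 1, a_1 = 2, a_2 = 1/2, a_3 = 1/3, a_4 = 1/24, a_5 = 1/60.

a_{n+2} = 1/((n+1)(n+2)) * a_n; check: a_0 = 1, a_1 = 2, a_2 = 1/2, a_3 = 1/3, a_4 = 1/24, a_5 = 1/60


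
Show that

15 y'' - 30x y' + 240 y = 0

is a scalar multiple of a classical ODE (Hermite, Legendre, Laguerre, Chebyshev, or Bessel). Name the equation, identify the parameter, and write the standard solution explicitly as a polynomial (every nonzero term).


All three coefficients share the factor 15; dividing through by 15 gives  y'' - 2x y' + 16 y = 0.
This matches the Hermite equation y'' - 2x y' + 2n y = 0 with 2n = 16, so n = 8; the polynomial solution is H_8(x).
With y = sum_k a_k x^k, matching x^k gives (k+2)(k+1) a_{k+2} = 2(k - n) a_k = 2(k - 8) a_k. The right side vanishes at k = 8, so the series with the parity of 8 terminates at degree 8.
Standard normalization: leading coefficient of H_n is 2^n, so a_8 = 2^8 = 256. Work downward with a_k = (k+1)(k+2) a_{k+2} / (2(k - n)):
  a_6 = (7)(8)(256) / (2(6 - 8)) = 14336/(-4) = -3584
  a_4 = (5)(6)(-3584) / (2(4 - 8)) = -107520/(-8) = 13440
  a_2 = (3)(4)(13440) / (2(2 - 8)) = 161280/(-12) = -13440
  a_0 = (1)(2)(-13440) / (2(0 - 8)) = -26880/(-16) = 1680
Hence H_8(x) = 256 x^8 - 3584 x^6 + 13440 x^4 - 13440 x^2 + 1680.

H_8(x); series = 256 x^8 - 3584 x^6 + 13440 x^4 - 13440 x^2 + 1680


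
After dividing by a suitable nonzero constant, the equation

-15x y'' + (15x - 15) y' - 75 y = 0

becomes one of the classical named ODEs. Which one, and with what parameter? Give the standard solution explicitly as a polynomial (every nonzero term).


All three coefficients share the factor -15; dividing through by -15 gives  x y'' + (1 - x) y' + 5 y = 0.
This matches the Laguerre equation x y'' + (1 - x) y' + n y = 0 with n = 5; the polynomial solution is L_5(x).
With y = sum_k a_k x^k, matching x^k gives (k+1)k a_{k+1} + (k+1) a_{k+1} - k a_k + n a_k = 0, i.e. (k+1)^2 a_{k+1} = (k - n) a_k = (k - 5) a_k. The right side vanishes at k = 5, so the series terminates at degree 5.
Standard normalization L_n(0) = 1 gives a_0 = 1. Work upward with a_{k+1} = (k - 5) a_k / (k+1)^2:
  a_1 = (0 - 5)(1) / 1^2 = -5/1 = -5
  a_2 = (1 - 5)(-5) / 2^2 = 20/4 = 5
  a_3 = (2 - 5)(5) / 3^2 = -15/9 = -5/3
  a_4 = (3 - 5)(-5/3) / 4^2 = (10/3)/16 = 5/24
  a_5 = (4 - 5)(5/24) / 5^2 = (-5/24)/25 = -1/120
Hence L_5(x) = -x^5/120 + 5 x^4/24 - 5 x^3/3 + 5 x^2 - 5 x + 1.

L_5(x); series = -x^5/120 + 5 x^4/24 - 5 x^3/3 + 5 x^2 - 5 x + 1


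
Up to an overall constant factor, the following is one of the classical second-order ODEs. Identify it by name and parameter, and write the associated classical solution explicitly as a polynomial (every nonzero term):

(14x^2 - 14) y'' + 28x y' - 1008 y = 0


All three coefficients share the factor -14; dividing through by -14 gives  (1 - x^2) y'' - 2x y' + 72 y = 0.
This matches the Legendre equation (1 - x^2) y'' - 2x y' + n(n+1) y = 0 (note the -2x y' term) with n(n+1) = 72, so n = 8; the polynomial solution is P_8(x).
With y = sum_k a_k x^k, matching x^k gives (k+2)(k+1) a_{k+2} = [k(k+1) - n(n+1)] a_k = (k - 8)(k + 9) a_k. The right side vanishes at k = 8, so the series with the parity of 8 terminates at degree 8.
Standard normalization (P_n(1) = 1): leading coefficient (2n)!/(2^n (n!)^2) = 20922789888000/(256*1625702400) = 6435/128, so a_8 = 6435/128. Work downward with a_k = (k+1)(k+2) a_{k+2} / ((k - 8)(k + 9)):
  a_6 = (7)(8)(6435/128) / ((6 - 8)(6 + 9)) = (45045/16)/(-30) = -3003/32
  a_4 = (5)(6)(-3003/32) / ((4 - 8)(4 + 9)) = (-45045/16)/(-52) = 3465/64
  a_2 = (3)(4)(3465/64) / ((2 - 8)(2 + 9)) = (10395/16)/(-66) = -315/32
  a_0 = (1)(2)(-315/32) / ((0 - 8)(0 + 9)) = (-315/16)/(-72) = 35/128
Hence P_8(x) = 6435 x^8/128 - 3003 x^6/32 + 3465 x^4/64 - 315 x^2/32 + 35/128.

P_8(x); series = 6435 x^8/128 - 3003 x^6/32 + 3465 x^4/64 - 315 x^2/32 + 35/128


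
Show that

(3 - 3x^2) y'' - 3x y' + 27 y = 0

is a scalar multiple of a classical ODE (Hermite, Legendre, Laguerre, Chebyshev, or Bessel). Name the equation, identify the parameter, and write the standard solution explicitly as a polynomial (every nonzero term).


All three coefficients share the factor 3; dividing through by 3 gives  (1 - x^2) y'' - x y' + 9 y = 0.
This matches the Chebyshev equation (1 - x^2) y'' - x y' + n^2 y = 0 (note the -x y' term, not -2x y') with n^2 = 9, so n = 3; the polynomial solution is T_3(x).
With y = sum_k a_k x^k, matching x^k gives (k+2)(k+1) a_{k+2} = (k^2 - n^2) a_k = (k - 3)(k + 3) a_k. The right side vanishes at k = 3, so the series with the parity of 3 terminates at degree 3.
Standard normalization: leading coefficient of T_n is 2^(n-1), so a_3 = 2^2 = 4. Work downward with a_k = (k+1)(k+2) a_{k+2} / ((k - 3)(k + 3)):
  a_1 = (2)(3)(4) / ((1 - 3)(1 + 3)) = 24/(-8) = -3
Hence T_3(x) = 4 x^3 - 3 x.

T_3(x); series = 4 x^3 - 3 x


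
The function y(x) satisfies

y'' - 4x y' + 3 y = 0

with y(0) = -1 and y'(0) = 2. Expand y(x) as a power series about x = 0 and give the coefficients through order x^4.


Ansatz: y(x) = sum_{n>=0} a_n x^n, so y'(x) = sum_{n>=1} n a_n x^(n-1) and y''(x) = sum_{n>=2} n(n-1) a_n x^(n-2).
Substitute into P(x) y'' + Q(x) y' + R(x) y = 0 with P(x) = 1, Q(x) = -4x, R(x) = 3, and match powers of x.
Initial conditions: a_0 = -1, a_1 = 2.
Setting the coefficient of each power of x to zero and solving order by order (substituting the coefficients already found):
  x^0: 2 a_2 + 3 a_0 = 0  ->  2 a_2 = -3 a_0 = 3  ->  a_2 = 3/2
  x^1: 6 a_3 - a_1 = 0  ->  6 a_3 = a_1 = 2  ->  a_3 = 1/3
  x^2: 12 a_4 - 5 a_2 = 0  ->  12 a_4 = 5 a_2 = 15/2  ->  a_4 = 5/8
Truncated series: y(x) = -1 + 2 x + (3/2) x^2 + (1/3) x^3 + (5/8) x^4 + O(x^5).

a_0 = -1; a_1 = 2; a_2 = 3/2; a_3 = 1/3; a_4 = 5/8


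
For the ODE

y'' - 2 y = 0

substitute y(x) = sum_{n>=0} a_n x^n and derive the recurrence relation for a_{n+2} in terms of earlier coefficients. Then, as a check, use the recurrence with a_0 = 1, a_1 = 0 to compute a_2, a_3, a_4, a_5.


Substitute y = sum_n a_n x^n into y'' + (const) y = 0.
y''(x) = sum_{n>=0} (n+2)(n+1) a_{n+2} x^n.
The ODE becomes sum_n [(n+2)(n+1) a_{n+2} - 2 a_n] x^n = 0.
Setting each coefficient to zero gives the recurrence:
  (n+2)(n+1) a_{n+2} - 2 a_n = 0,
  a_{n+2} = 2 / ((n+1)(n+2)) a_n.

Check with a_0 = 1, a_1 = 0 (apply the recurrence for n = 0, 1, 2, 3): a_0 = 1, a_1 = 0, a_2 = 1, a_3 = 0, a_4 = 1/6, a_5 = 0.

a_{n+2} = 2/((n+1)(n+2)) * a_n; check: a_0 = 1, a_1 = 0, a_2 = 1, a_3 = 0, a_4 = 1/6, a_5 = 0


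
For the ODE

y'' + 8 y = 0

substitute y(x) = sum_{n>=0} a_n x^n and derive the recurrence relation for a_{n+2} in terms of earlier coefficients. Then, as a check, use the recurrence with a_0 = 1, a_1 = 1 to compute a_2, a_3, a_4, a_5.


Substitute y = sum_n a_n x^n into y'' + (const) y = 0.
y''(x) = sum_{n>=0} (n+2)(n+1) a_{n+2} x^n.
The ODE becomes sum_n [(n+2)(n+1) a_{n+2} + 8 a_n] x^n = 0.
Setting each coefficient to zero gives the recurrence:
  (n+2)(n+1) a_{n+2} + 8 a_n = 0,
  a_{n+2} = -8 / ((n+1)(n+2)) a_n.

Check with a_0 = 1, a_1 = 1 (apply the recurrence for n = 0, 1, 2, 3): a_0 = 1, a_1 = 1, a_2 = -4, a_3 = -4/3, a_4 = 8/3, a_5 = 8/15.

a_{n+2} = -8/((n+1)(n+2)) * a_n; check: a_0 = 1, a_1 = 1, a_2 = -4, a_3 = -4/3, a_4 = 8/3, a_5 = 8/15


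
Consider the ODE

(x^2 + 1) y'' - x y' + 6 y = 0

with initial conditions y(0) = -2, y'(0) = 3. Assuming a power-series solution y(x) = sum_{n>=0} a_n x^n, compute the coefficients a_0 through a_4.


Ansatz: y(x) = sum_{n>=0} a_n x^n, so y'(x) = sum_{n>=1} n a_n x^(n-1) and y''(x) = sum_{n>=2} n(n-1) a_n x^(n-2).
Substitute into P(x) y'' + Q(x) y' + R(x) y = 0 with P(x) = x^2 + 1, Q(x) = -x, R(x) = 6, and match powers of x.
Initial conditions: a_0 = -2, a_1 = 3.
Setting the coefficient of each power of x to zero and solving order by order (substituting the coefficients already found):
  x^0: 2 a_2 + 6 a_0 = 0  ->  2 a_2 = -6 a_0 = 12  ->  a_2 = 6
  x^1: 6 a_3 + 5 a_1 = 0  ->  6 a_3 = -5 a_1 = -15  ->  a_3 = -5/2
  x^2: 12 a_4 + 6 a_2 = 0  ->  12 a_4 = -6 a_2 = -36  ->  a_4 = -3
Truncated series: y(x) = -2 + 3 x + 6 x^2 - (5/2) x^3 - 3 x^4 + O(x^5).

a_0 = -2; a_1 = 3; a_2 = 6; a_3 = -5/2; a_4 = -3


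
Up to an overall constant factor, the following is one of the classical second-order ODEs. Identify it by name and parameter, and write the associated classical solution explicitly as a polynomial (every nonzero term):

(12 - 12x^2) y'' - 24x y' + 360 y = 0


All three coefficients share the factor 12; dividing through by 12 gives  (1 - x^2) y'' - 2x y' + 30 y = 0.
This matches the Legendre equation (1 - x^2) y'' - 2x y' + n(n+1) y = 0 (note the -2x y' term) with n(n+1) = 30, so n = 5; the polynomial solution is P_5(x).
With y = sum_k a_k x^k, matching x^k gives (k+2)(k+1) a_{k+2} = [k(k+1) - n(n+1)] a_k = (k - 5)(k + 6) a_k. The right side vanishes at k = 5, so the series with the parity of 5 terminates at degree 5.
Standard normalization (P_n(1) = 1): leading coefficient (2n)!/(2^n (n!)^2) = 3628800/(32*14400) = 63/8, so a_5 = 63/8. Work downward with a_k = (k+1)(k+2) a_{k+2} / ((k - 5)(k + 6)):
  a_3 = (4)(5)(63/8) / ((3 - 5)(3 + 6)) = (315/2)/(-18) = -35/4
  a_1 = (2)(3)(-35/4) / ((1 - 5)(1 + 6)) = (-105/2)/(-28) = 15/8
Hence P_5(x) = 63 x^5/8 - 35 x^3/4 + 15 x/8.

P_5(x); series = 63 x^5/8 - 35 x^3/4 + 15 x/8


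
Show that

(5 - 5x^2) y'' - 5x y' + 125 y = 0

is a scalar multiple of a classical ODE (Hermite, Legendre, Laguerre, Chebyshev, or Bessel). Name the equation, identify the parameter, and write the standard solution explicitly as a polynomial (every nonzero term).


All three coefficients share the factor 5; dividing through by 5 gives  (1 - x^2) y'' - x y' + 25 y = 0.
This matches the Chebyshev equation (1 - x^2) y'' - x y' + n^2 y = 0 (note the -x y' term, not -2x y') with n^2 = 25, so n = 5; the polynomial solution is T_5(x).
With y = sum_k a_k x^k, matching x^k gives (k+2)(k+1) a_{k+2} = (k^2 - n^2) a_k = (k - 5)(k + 5) a_k. The right side vanishes at k = 5, so the series with the parity of 5 terminates at degree 5.
Standard normalization: leading coefficient of T_n is 2^(n-1), so a_5 = 2^4 = 16. Work downward with a_k = (k+1)(k+2) a_{k+2} / ((k - 5)(k + 5)):
  a_3 = (4)(5)(16) / ((3 - 5)(3 + 5)) = 320/(-16) = -20
  a_1 = (2)(3)(-20) / ((1 - 5)(1 + 5)) = -120/(-24) = 5
Hence T_5(x) = 16 x^5 - 20 x^3 + 5 x.

T_5(x); series = 16 x^5 - 20 x^3 + 5 x


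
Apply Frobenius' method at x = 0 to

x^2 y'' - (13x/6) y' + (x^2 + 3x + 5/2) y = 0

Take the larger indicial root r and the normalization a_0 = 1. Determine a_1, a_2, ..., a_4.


Write in Frobenius form y'' + (p(x)/x) y' + (q(x)/x^2) y = 0:
  p(x) = -13/6,  q(x) = x^2 + 3x + 5/2.
Indicial equation: r(r-1) + (-13/6) r + (5/2) = 0 -> roots r_1 = 5/3, r_2 = 3/2.
Take r = r_1 = 5/3. Let y(x) = x^r sum_{n>=0} a_n x^n with a_0 = 1.
Substitute y = x^r sum a_n x^n and match x^{r+n}. The recurrence is
  D(n) a_n + 3 a_{n-1} + 1 a_{n-2} = 0,  where D(n) = (r+n)(r+n-1) + (-13/6)(r+n) + (5/2).
  a_n = [-3 a_{n-1} - 1 a_{n-2}] / D(n).
Since the indicial polynomial factors as (r - r_1)(r - r_2), D(n) = (r_1 + n - r_1)(r_1 + n - r_2) = n(n + 1/6).
Evaluating step by step (a_0 = 1):
  n = 1: D(1) = 1(1 + 1/6) = 7/6; numerator = -3(1) = -3; a_1 = (-3)/(7/6) = -18/7
  n = 2: D(2) = 2(2 + 1/6) = 13/3; numerator = -3(-18/7) - 1(1) = 47/7; a_2 = (47/7)/(13/3) = 141/91
  n = 3: D(3) = 3(3 + 1/6) = 19/2; numerator = -3(141/91) - 1(-18/7) = -27/13; a_3 = (-27/13)/(19/2) = -54/247
  n = 4: D(4) = 4(4 + 1/6) = 50/3; numerator = -3(-54/247) - 1(141/91) = -1545/1729; a_4 = (-1545/1729)/(50/3) = -927/17290

r = 5/3; a_0 = 1; a_1 = -18/7; a_2 = 141/91; a_3 = -54/247; a_4 = -927/17290


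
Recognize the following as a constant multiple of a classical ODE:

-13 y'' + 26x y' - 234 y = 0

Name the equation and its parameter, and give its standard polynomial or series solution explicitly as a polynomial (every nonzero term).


All three coefficients share the factor -13; dividing through by -13 gives  y'' - 2x y' + 18 y = 0.
This matches the Hermite equation y'' - 2x y' + 2n y = 0 with 2n = 18, so n = 9; the polynomial solution is H_9(x).
With y = sum_k a_k x^k, matching x^k gives (k+2)(k+1) a_{k+2} = 2(k - n) a_k = 2(k - 9) a_k. The right side vanishes at k = 9, so the series with the parity of 9 terminates at degree 9.
Standard normalization: leading coefficient of H_n is 2^n, so a_9 = 2^9 = 512. Work downward with a_k = (k+1)(k+2) a_{k+2} / (2(k - n)):
  a_7 = (8)(9)(512) / (2(7 - 9)) = 36864/(-4) = -9216
  a_5 = (6)(7)(-9216) / (2(5 - 9)) = -387072/(-8) = 48384
  a_3 = (4)(5)(48384) / (2(3 - 9)) = 967680/(-12) = -80640
  a_1 = (2)(3)(-80640) / (2(1 - 9)) = -483840/(-16) = 30240
Hence H_9(x) = 512 x^9 - 9216 x^7 + 48384 x^5 - 80640 x^3 + 30240 x.

H_9(x); series = 512 x^9 - 9216 x^7 + 48384 x^5 - 80640 x^3 + 30240 x


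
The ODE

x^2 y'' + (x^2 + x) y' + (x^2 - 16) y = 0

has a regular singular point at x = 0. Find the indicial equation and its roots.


Divide by x^2 to reach normal form y'' + P_1(x) y' + P_2(x) y = 0 with P_1(x) = 1 + 1/x and P_2(x) = 1 - 16/x^2.
x = 0 is a singular point because the y'-coefficient 1 + 1/x has a pole at x = 0 and the y-coefficient 1 - 16/x^2 has a pole at x = 0.
It is a regular singular point because x P_1(x) = p(x) = x + 1 and x^2 P_2(x) = q(x) = x^2 - 16 are polynomials, hence analytic at x = 0.
p(0) = 1,  q(0) = -16.
Indicial equation: r(r-1) + p(0) r + q(0) = 0, i.e. r^2 + (p(0) - 1) r + q(0) = 0, i.e. r^2 - 16 = 0.
Discriminant: (0)^2 - 4(-16) = 64, so r = (0 ± 8)/2.
Solving: r_1 = 4, r_2 = -4.

indicial: r^2 - 16 = 0; roots r_1 = 4, r_2 = -4


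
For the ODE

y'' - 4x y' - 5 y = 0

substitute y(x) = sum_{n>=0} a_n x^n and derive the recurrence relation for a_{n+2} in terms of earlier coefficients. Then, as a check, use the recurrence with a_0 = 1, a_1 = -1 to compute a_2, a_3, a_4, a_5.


Substitute y = sum_n a_n x^n.
y''(x) has coefficient (n+2)(n+1) a_{n+2} at x^n;
-4 x y'(x) has coefficient -4 n a_n at x^n (shift);
-5 y(x) has coefficient -5 a_n at x^n.
Matching x^n: (n+2)(n+1) a_{n+2} + (-4n - 5) a_n = 0.
Thus a_{n+2} = (4n + 5) / ((n+1)(n+2)) * a_n.

Check with a_0 = 1, a_1 = -1 (apply the recurrence for n = 0, 1, 2, 3): a_0 = 1, a_1 = -1, a_2 = 5/2, a_3 = -3/2, a_4 = 65/24, a_5 = -51/40.

a_(n+2) = (4n + 5) / ((n+1)(n+2)) * a_n; check: a_0 = 1, a_1 = -1, a_2 = 5/2, a_3 = -3/2, a_4 = 65/24, a_5 = -51/40


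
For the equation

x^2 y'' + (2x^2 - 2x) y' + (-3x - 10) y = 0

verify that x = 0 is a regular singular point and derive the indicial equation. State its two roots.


Divide by x^2 to reach normal form y'' + P_1(x) y' + P_2(x) y = 0 with P_1(x) = 2 - 2/x and P_2(x) = -3/x - 10/x^2.
x = 0 is a singular point because the y'-coefficient 2 - 2/x has a pole at x = 0 and the y-coefficient -3/x - 10/x^2 has a pole at x = 0.
It is a regular singular point because x P_1(x) = p(x) = 2x - 2 and x^2 P_2(x) = q(x) = -3x - 10 are polynomials, hence analytic at x = 0.
p(0) = -2,  q(0) = -10.
Indicial equation: r(r-1) + p(0) r + q(0) = 0, i.e. r^2 + (p(0) - 1) r + q(0) = 0, i.e. r^2 - 3 r - 10 = 0.
Discriminant: (-3)^2 - 4(-10) = 49, so r = (3 ± 7)/2.
Solving: r_1 = 5, r_2 = -2.

indicial: r^2 - 3 r - 10 = 0; roots r_1 = 5, r_2 = -2


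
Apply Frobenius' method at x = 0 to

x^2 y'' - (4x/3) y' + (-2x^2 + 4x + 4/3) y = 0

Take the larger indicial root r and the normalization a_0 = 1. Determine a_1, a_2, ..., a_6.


Write in Frobenius form y'' + (p(x)/x) y' + (q(x)/x^2) y = 0:
  p(x) = -4/3,  q(x) = -2x^2 + 4x + 4/3.
Indicial equation: r(r-1) + (-4/3) r + (4/3) = 0 -> roots r_1 = 4/3, r_2 = 1.
Take r = r_1 = 4/3. Let y(x) = x^r sum_{n>=0} a_n x^n with a_0 = 1.
Substitute y = x^r sum a_n x^n and match x^{r+n}. The recurrence is
  D(n) a_n + 4 a_{n-1} - 2 a_{n-2} = 0,  where D(n) = (r+n)(r+n-1) + (-4/3)(r+n) + (4/3).
  a_n = [-4 a_{n-1} + 2 a_{n-2}] / D(n).
Since the indicial polynomial factors as (r - r_1)(r - r_2), D(n) = (r_1 + n - r_1)(r_1 + n - r_2) = n(n + 1/3).
Evaluating step by step (a_0 = 1):
  n = 1: D(1) = 1(1 + 1/3) = 4/3; numerator = -4(1) = -4; a_1 = (-4)/(4/3) = -3
  n = 2: D(2) = 2(2 + 1/3) = 14/3; numerator = -4(-3) + 2(1) = 14; a_2 = (14)/(14/3) = 3
  n = 3: D(3) = 3(3 + 1/3) = 10; numerator = -4(3) + 2(-3) = -18; a_3 = (-18)/(10) = -9/5
  n = 4: D(4) = 4(4 + 1/3) = 52/3; numerator = -4(-9/5) + 2(3) = 66/5; a_4 = (66/5)/(52/3) = 99/130
  n = 5: D(5) = 5(5 + 1/3) = 80/3; numerator = -4(99/130) + 2(-9/5) = -432/65; a_5 = (-432/65)/(80/3) = -81/325
  n = 6: D(6) = 6(6 + 1/3) = 38; numerator = -4(-81/325) + 2(99/130) = 63/25; a_6 = (63/25)/(38) = 63/950

r = 4/3; a_0 = 1; a_1 = -3; a_2 = 3; a_3 = -9/5; a_4 = 99/130; a_5 = -81/325; a_6 = 63/950


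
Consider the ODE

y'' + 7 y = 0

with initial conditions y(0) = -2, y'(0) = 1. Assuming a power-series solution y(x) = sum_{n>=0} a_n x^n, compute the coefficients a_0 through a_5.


Ansatz: y(x) = sum_{n>=0} a_n x^n, so y'(x) = sum_{n>=1} n a_n x^(n-1) and y''(x) = sum_{n>=2} n(n-1) a_n x^(n-2).
Substitute into P(x) y'' + Q(x) y' + R(x) y = 0 with P(x) = 1, Q(x) = 0, R(x) = 7, and match powers of x.
Initial conditions: a_0 = -2, a_1 = 1.
Setting the coefficient of each power of x to zero and solving order by order (substituting the coefficients already found):
  x^0: 2 a_2 + 7 a_0 = 0  ->  2 a_2 = -7 a_0 = 14  ->  a_2 = 7
  x^1: 6 a_3 + 7 a_1 = 0  ->  6 a_3 = -7 a_1 = -7  ->  a_3 = -7/6
  x^2: 12 a_4 + 7 a_2 = 0  ->  12 a_4 = -7 a_2 = -49  ->  a_4 = -49/12
  x^3: 20 a_5 + 7 a_3 = 0  ->  20 a_5 = -7 a_3 = 49/6  ->  a_5 = 49/120
Truncated series: y(x) = -2 + x + 7 x^2 - (7/6) x^3 - (49/12) x^4 + (49/120) x^5 + O(x^6).

a_0 = -2; a_1 = 1; a_2 = 7; a_3 = -7/6; a_4 = -49/12; a_5 = 49/120


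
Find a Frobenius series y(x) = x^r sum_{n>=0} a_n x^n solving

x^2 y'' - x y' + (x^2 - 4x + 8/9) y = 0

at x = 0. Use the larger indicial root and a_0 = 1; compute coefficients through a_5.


Write in Frobenius form y'' + (p(x)/x) y' + (q(x)/x^2) y = 0:
  p(x) = -1,  q(x) = x^2 - 4x + 8/9.
Indicial equation: r(r-1) + (-1) r + (8/9) = 0 -> roots r_1 = 4/3, r_2 = 2/3.
Take r = r_1 = 4/3. Let y(x) = x^r sum_{n>=0} a_n x^n with a_0 = 1.
Substitute y = x^r sum a_n x^n and match x^{r+n}. The recurrence is
  D(n) a_n - 4 a_{n-1} + 1 a_{n-2} = 0,  where D(n) = (r+n)(r+n-1) + (-1)(r+n) + (8/9).
  a_n = [4 a_{n-1} - 1 a_{n-2}] / D(n).
Since the indicial polynomial factors as (r - r_1)(r - r_2), D(n) = (r_1 + n - r_1)(r_1 + n - r_2) = n(n + 2/3).
Evaluating step by step (a_0 = 1):
  n = 1: D(1) = 1(1 + 2/3) = 5/3; numerator = 4(1) = 4; a_1 = (4)/(5/3) = 12/5
  n = 2: D(2) = 2(2 + 2/3) = 16/3; numerator = 4(12/5) - 1(1) = 43/5; a_2 = (43/5)/(16/3) = 129/80
  n = 3: D(3) = 3(3 + 2/3) = 11; numerator = 4(129/80) - 1(12/5) = 81/20; a_3 = (81/20)/(11) = 81/220
  n = 4: D(4) = 4(4 + 2/3) = 56/3; numerator = 4(81/220) - 1(129/80) = -123/880; a_4 = (-123/880)/(56/3) = -369/49280
  n = 5: D(5) = 5(5 + 2/3) = 85/3; numerator = 4(-369/49280) - 1(81/220) = -981/2464; a_5 = (-981/2464)/(85/3) = -2943/209440

r = 4/3; a_0 = 1; a_1 = 12/5; a_2 = 129/80; a_3 = 81/220; a_4 = -369/49280; a_5 = -2943/209440


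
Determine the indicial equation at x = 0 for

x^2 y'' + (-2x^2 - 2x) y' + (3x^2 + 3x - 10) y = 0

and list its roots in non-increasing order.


Divide by x^2 to reach normal form y'' + P_1(x) y' + P_2(x) y = 0 with P_1(x) = -2 - 2/x and P_2(x) = 3 + 3/x - 10/x^2.
x = 0 is a singular point because the y'-coefficient -2 - 2/x has a pole at x = 0 and the y-coefficient 3 + 3/x - 10/x^2 has a pole at x = 0.
It is a regular singular point because x P_1(x) = p(x) = -2x - 2 and x^2 P_2(x) = q(x) = 3x^2 + 3x - 10 are polynomials, hence analytic at x = 0.
p(0) = -2,  q(0) = -10.
Indicial equation: r(r-1) + p(0) r + q(0) = 0, i.e. r^2 + (p(0) - 1) r + q(0) = 0, i.e. r^2 - 3 r - 10 = 0.
Discriminant: (-3)^2 - 4(-10) = 49, so r = (3 ± 7)/2.
Solving: r_1 = 5, r_2 = -2.

indicial: r^2 - 3 r - 10 = 0; roots r_1 = 5, r_2 = -2


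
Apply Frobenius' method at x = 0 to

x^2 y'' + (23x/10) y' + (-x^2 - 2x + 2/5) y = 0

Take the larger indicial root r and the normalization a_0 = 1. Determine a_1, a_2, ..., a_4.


Write in Frobenius form y'' + (p(x)/x) y' + (q(x)/x^2) y = 0:
  p(x) = 23/10,  q(x) = -x^2 - 2x + 2/5.
Indicial equation: r(r-1) + (23/10) r + (2/5) = 0 -> roots r_1 = -1/2, r_2 = -4/5.
Take r = r_1 = -1/2. Let y(x) = x^r sum_{n>=0} a_n x^n with a_0 = 1.
Substitute y = x^r sum a_n x^n and match x^{r+n}. The recurrence is
  D(n) a_n - 2 a_{n-1} - 1 a_{n-2} = 0,  where D(n) = (r+n)(r+n-1) + (23/10)(r+n) + (2/5).
  a_n = [2 a_{n-1} + 1 a_{n-2}] / D(n).
Since the indicial polynomial factors as (r - r_1)(r - r_2), D(n) = (r_1 + n - r_1)(r_1 + n - r_2) = n(n + 3/10).
Evaluating step by step (a_0 = 1):
  n = 1: D(1) = 1(1 + 3/10) = 13/10; numerator = 2(1) = 2; a_1 = (2)/(13/10) = 20/13
  n = 2: D(2) = 2(2 + 3/10) = 23/5; numerator = 2(20/13) + 1(1) = 53/13; a_2 = (53/13)/(23/5) = 265/299
  n = 3: D(3) = 3(3 + 3/10) = 99/10; numerator = 2(265/299) + 1(20/13) = 990/299; a_3 = (990/299)/(99/10) = 100/299
  n = 4: D(4) = 4(4 + 3/10) = 86/5; numerator = 2(100/299) + 1(265/299) = 465/299; a_4 = (465/299)/(86/5) = 2325/25714

r = -1/2; a_0 = 1; a_1 = 20/13; a_2 = 265/299; a_3 = 100/299; a_4 = 2325/25714


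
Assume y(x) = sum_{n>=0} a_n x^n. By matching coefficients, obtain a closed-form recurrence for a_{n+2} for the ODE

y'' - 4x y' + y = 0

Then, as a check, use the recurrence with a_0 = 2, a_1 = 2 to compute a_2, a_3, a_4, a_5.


Substitute y = sum_n a_n x^n.
y''(x) has coefficient (n+2)(n+1) a_{n+2} at x^n;
-4 x y'(x) has coefficient -4 n a_n at x^n (shift);
y(x) has coefficient 1 a_n at x^n.
Matching x^n: (n+2)(n+1) a_{n+2} + (-4n + 1) a_n = 0.
Thus a_{n+2} = (4n - 1) / ((n+1)(n+2)) * a_n.

Check with a_0 = 2, a_1 = 2 (apply the recurrence for n = 0, 1, 2, 3): a_0 = 2, a_1 = 2, a_2 = -1, a_3 = 1, a_4 = -7/12, a_5 = 11/20.

a_(n+2) = (4n - 1) / ((n+1)(n+2)) * a_n; check: a_0 = 2, a_1 = 2, a_2 = -1, a_3 = 1, a_4 = -7/12, a_5 = 11/20


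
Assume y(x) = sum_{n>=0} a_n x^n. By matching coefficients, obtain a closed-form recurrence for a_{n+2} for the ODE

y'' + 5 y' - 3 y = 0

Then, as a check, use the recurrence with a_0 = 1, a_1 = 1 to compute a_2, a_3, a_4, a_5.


Substitute y = sum_n a_n x^n.
y''(x) has coefficient (n+2)(n+1) a_{n+2} at x^n;
5 y'(x) has coefficient 5 (n+1) a_{n+1} at x^n;
-3 y(x) has coefficient -3 a_n at x^n.
Matching x^n: (n+2)(n+1) a_{n+2} + 5 (n+1) a_{n+1} - 3 a_n = 0.
Thus a_{n+2} = [-5 (n+1) a_{n+1} + 3 a_n] / ((n+1)(n+2)).

Check with a_0 = 1, a_1 = 1 (apply the recurrence for n = 0, 1, 2, 3): a_0 = 1, a_1 = 1, a_2 = -1, a_3 = 13/6, a_4 = -71/24, a_5 = 197/60.

a_(n+2) = [-5 (n+1) a_(n+1) + 3 a_n] / ((n+1)(n+2)); check: a_0 = 1, a_1 = 1, a_2 = -1, a_3 = 13/6, a_4 = -71/24, a_5 = 197/60


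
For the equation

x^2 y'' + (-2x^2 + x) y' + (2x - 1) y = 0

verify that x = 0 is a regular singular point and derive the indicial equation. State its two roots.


Divide by x^2 to reach normal form y'' + P_1(x) y' + P_2(x) y = 0 with P_1(x) = -2 + 1/x and P_2(x) = 2/x - 1/x^2.
x = 0 is a singular point because the y'-coefficient -2 + 1/x has a pole at x = 0 and the y-coefficient 2/x - 1/x^2 has a pole at x = 0.
It is a regular singular point because x P_1(x) = p(x) = 1 - 2x and x^2 P_2(x) = q(x) = 2x - 1 are polynomials, hence analytic at x = 0.
p(0) = 1,  q(0) = -1.
Indicial equation: r(r-1) + p(0) r + q(0) = 0, i.e. r^2 + (p(0) - 1) r + q(0) = 0, i.e. r^2 - 1 = 0.
Discriminant: (0)^2 - 4(-1) = 4, so r = (0 ± 2)/2.
Solving: r_1 = 1, r_2 = -1.

indicial: r^2 - 1 = 0; roots r_1 = 1, r_2 = -1


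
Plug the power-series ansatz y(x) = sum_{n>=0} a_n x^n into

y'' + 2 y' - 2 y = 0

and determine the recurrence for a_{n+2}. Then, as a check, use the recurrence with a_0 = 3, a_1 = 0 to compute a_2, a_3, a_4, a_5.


Substitute y = sum_n a_n x^n.
y''(x) has coefficient (n+2)(n+1) a_{n+2} at x^n;
2 y'(x) has coefficient 2 (n+1) a_{n+1} at x^n;
-2 y(x) has coefficient -2 a_n at x^n.
Matching x^n: (n+2)(n+1) a_{n+2} + 2 (n+1) a_{n+1} - 2 a_n = 0.
Thus a_{n+2} = [-2 (n+1) a_{n+1} + 2 a_n] / ((n+1)(n+2)).

Check with a_0 = 3, a_1 = 0 (apply the recurrence for n = 0, 1, 2, 3): a_0 = 3, a_1 = 0, a_2 = 3, a_3 = -2, a_4 = 3/2, a_5 = -4/5.

a_(n+2) = [-2 (n+1) a_(n+1) + 2 a_n] / ((n+1)(n+2)); check: a_0 = 3, a_1 = 0, a_2 = 3, a_3 = -2, a_4 = 3/2, a_5 = -4/5
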